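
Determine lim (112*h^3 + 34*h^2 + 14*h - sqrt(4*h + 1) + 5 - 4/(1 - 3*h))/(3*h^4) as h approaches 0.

Substitution gives 0/0 (the numerator vanishes to order 4).
Expand each term to order h^4: the coefficient of h^4 in -4·1/(1 - 3h) is -324 and in −√(1 + 4h) is 10.
Lower-order terms cancel with the polynomial part, so the numerator is (-314)·h^4 + o(h^4), and the limit is (-314)/(3) = -314/3.

-314/3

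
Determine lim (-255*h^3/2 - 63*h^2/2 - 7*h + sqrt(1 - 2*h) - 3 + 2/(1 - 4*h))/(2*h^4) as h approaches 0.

Substitution gives 0/0 (the numerator vanishes to order 4).
Expand each term to order h^4: the coefficient of h^4 in 2·1/(1 - 4h) is 512 and in √(1 - 2h) is -5/8.
Lower-order terms cancel with the polynomial part, so the numerator is (4091/8)·h^4 + o(h^4), and the limit is (4091/8)/(2) = 4091/16.

4091/16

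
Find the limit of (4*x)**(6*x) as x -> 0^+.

1

Base → 0⁺ and exponent → 0⁺: a 0^0 form.
Take logs: 6x·ln(4x). This is 0·(−∞); rewriting as ln(4x)/(1/(6x)) and applying L'Hôpital gives 0.
Hence the limit is e^0 = 1.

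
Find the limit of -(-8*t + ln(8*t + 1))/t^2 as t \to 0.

Direct substitution gives 0/0.
Apply L'Hôpital: lim (-8 + 8/(8*t + 1))/(-2*t), still 0/0.
After 2 applications of L'Hôpital's rule the quotient is (-64/(8*t + 1)^2)/(-2); substituting t = 0 gives 32.

32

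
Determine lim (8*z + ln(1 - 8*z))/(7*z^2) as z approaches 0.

-32/7

Direct substitution gives 0/0.
Apply L'Hôpital: lim (8 - 8/(1 - 8*z))/(14*z), still 0/0.
After 2 applications of L'Hôpital's rule the quotient is (-64/(1 - 8*z)^2)/(14); substituting z = 0 gives -32/7.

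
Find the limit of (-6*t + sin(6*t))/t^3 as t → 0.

-36

Direct substitution gives 0/0.
Apply L'Hôpital: lim (6*cos(6*t) - 6)/(3*t^2), still 0/0.
Apply L'Hôpital: lim (-36*sin(6*t))/(6*t), still 0/0.
After 3 applications of L'Hôpital's rule the quotient is (-216*cos(6*t))/(6); substituting t = 0 gives -36.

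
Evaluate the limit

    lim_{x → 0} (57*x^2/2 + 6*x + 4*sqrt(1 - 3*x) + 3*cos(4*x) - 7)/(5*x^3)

-27/20

Substitution gives 0/0 (the numerator vanishes to order 3).
Expand each term to order x^3: the coefficient of x^3 in 4·√(1 - 3x) is -27/4 and in 3·cos(4x) is 0.
Lower-order terms cancel with the polynomial part, so the numerator is (-27/4)·x^3 + o(x^3), and the limit is (-27/4)/(5) = -27/20.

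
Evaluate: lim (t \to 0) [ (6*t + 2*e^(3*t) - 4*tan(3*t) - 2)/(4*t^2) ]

9/4

Substitution gives 0/0; apply L'Hôpital's rule 2 times.
After differentiating numerator and denominator 2 times the quotient is (18*e^(3*t) - 72*sin(3*t)/cos(3*t)^3)/(8); at t = 0 this is 9/4.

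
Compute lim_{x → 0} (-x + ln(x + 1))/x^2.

Direct substitution gives 0/0.
Apply L'Hôpital: lim (-1 + 1/(x + 1))/(2*x), still 0/0.
After 2 applications of L'Hôpital's rule the quotient is (-1/(x + 1)^2)/(2); substituting x = 0 gives -1/2.

-1/2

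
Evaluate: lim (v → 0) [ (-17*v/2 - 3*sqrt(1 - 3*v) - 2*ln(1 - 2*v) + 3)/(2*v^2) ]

Substitution gives 0/0; apply L'Hôpital's rule 2 times.
After differentiating numerator and denominator 2 times the quotient is (8/(2*v - 1)^2 + 27/(4*(1 - 3*v)^(3/2)))/(4); at v = 0 this is 59/16.

59/16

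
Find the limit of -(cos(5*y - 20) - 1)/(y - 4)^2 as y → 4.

25/2

Direct substitution gives 0/0.
Apply L'Hôpital: lim (-5*sin(5*y - 20))/(8 - 2*y), still 0/0.
After 2 applications of L'Hôpital's rule the quotient is (-25*cos(5*y - 20))/(-2); substituting y = 4 gives 25/2.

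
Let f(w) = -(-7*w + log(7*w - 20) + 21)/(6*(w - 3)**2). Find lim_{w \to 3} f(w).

Direct substitution gives 0/0.
Apply L'Hôpital: lim (-7 + 7/(7*w - 20))/(36 - 12*w), still 0/0.
After 2 applications of L'Hôpital's rule the quotient is (-49/(7*w - 20)^2)/(-12); substituting w = 3 gives 49/12.

49/12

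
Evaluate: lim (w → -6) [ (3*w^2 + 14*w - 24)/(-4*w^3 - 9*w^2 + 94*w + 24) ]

11/115

At w = -6 both the top and bottom vanish — a removable singularity. Factoring out (w + 6) from each leaves (3*w - 4)/(-4*w^2 + 15*w + 4), which at w = -6 equals 11/115.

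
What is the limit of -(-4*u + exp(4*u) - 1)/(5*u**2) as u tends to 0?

Direct substitution gives 0/0.
Apply L'Hôpital: lim (4*e^(4*u) - 4)/(-10*u), still 0/0.
After 2 applications of L'Hôpital's rule the quotient is (16*e^(4*u))/(-10); substituting u = 0 gives -8/5.

-8/5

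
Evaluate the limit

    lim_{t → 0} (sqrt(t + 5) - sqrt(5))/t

√(5)/10

A 0/0 form; rationalise with √(5 + t) + √5. This collapses the numerator to t, leaving 1/(√(5 + t) + √5) → 1/(2√5) = √(5)/10.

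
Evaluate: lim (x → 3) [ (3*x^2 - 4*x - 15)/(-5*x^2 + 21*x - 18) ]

-14/9

Direct substitution gives 0/0, so factor. Both numerator and denominator have (x - 3) as a factor.
After cancelling, the expression reduces to (3*x + 5)/(6 - 5*x).
Substituting x = 3 gives -14/9.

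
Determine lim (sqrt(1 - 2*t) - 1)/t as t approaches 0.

A 0/0 form; rationalise with √(1 - 2t) + √1. This collapses the numerator to -2t, leaving -2/(√(1 - 2t) + √1) → -2/(2√1) = -1.

-1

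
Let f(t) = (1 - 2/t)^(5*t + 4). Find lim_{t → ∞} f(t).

e^(-10)

Write it as [(1 - 2/t)^t]^(5) · (1 - 2/t)^(4). The bracketed term tends to e^(-2) and the second factor to 1, so the limit is e^(-10).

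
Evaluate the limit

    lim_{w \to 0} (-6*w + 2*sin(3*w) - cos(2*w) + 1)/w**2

2

Substitution gives 0/0; apply L'Hôpital's rule 2 times.
After differentiating numerator and denominator 2 times the quotient is (-18*sin(3*w) + 4*cos(2*w))/(2); at w = 0 this is 2.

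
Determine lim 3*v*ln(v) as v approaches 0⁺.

0

This is a 0·(−∞) form. Rewrite as 3·ln(v) / v^(−1) and apply L'Hôpital:
the derivative quotient is 3·(1/v) / (−1·v^(−2)) = (-3/1)·v^1 → 0.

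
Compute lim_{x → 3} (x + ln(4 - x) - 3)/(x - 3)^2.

Direct substitution gives 0/0.
Apply L'Hôpital: lim (1 - 1/(4 - x))/(2*x - 6), still 0/0.
After 2 applications of L'Hôpital's rule the quotient is (-1/(4 - x)^2)/(2); substituting x = 3 gives -1/2.

-1/2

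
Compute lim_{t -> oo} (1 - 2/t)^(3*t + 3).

Write it as [(1 - 2/t)^t]^(3) · (1 - 2/t)^(3). The bracketed term tends to e^(-2) and the second factor to 1, so the limit is e^(-6).

e^(-6)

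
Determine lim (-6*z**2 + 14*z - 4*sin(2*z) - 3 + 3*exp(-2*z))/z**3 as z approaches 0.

4/3

Substitution gives 0/0; apply L'Hôpital's rule 3 times.
After differentiating numerator and denominator 3 times the quotient is (32*cos(2*z) - 24*e^(-2*z))/(6); at z = 0 this is 4/3.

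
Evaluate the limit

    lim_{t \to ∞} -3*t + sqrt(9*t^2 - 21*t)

This has the form ∞ − ∞. Multiply and divide by the conjugate √(9*t^2 - 21*t) + 3t.
That gives (-21t) / (√(9*t^2 - 21*t) + 3t).
Divide numerator and denominator by t: the limit is -21/(2·3) = -7/2.

-7/2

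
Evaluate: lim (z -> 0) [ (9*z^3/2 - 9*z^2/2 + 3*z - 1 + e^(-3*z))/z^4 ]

27/8

Direct substitution gives 0/0.
Apply L'Hôpital: lim (27*z^2/2 - 9*z + 3 - 3*e^(-3*z))/(4*z^3), still 0/0.
Apply L'Hôpital: lim (27*z - 9 + 9*e^(-3*z))/(12*z^2), still 0/0.
Apply L'Hôpital: lim (27 - 27*e^(-3*z))/(24*z), still 0/0.
After 4 applications of L'Hôpital's rule the quotient is (81*e^(-3*z))/(24); substituting z = 0 gives 27/8.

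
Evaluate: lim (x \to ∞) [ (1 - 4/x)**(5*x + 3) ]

e^(-20)

Write it as [(1 - 4/x)^x]^(5) · (1 - 4/x)^(3). The bracketed term tends to e^(-4) and the second factor to 1, so the limit is e^(-20).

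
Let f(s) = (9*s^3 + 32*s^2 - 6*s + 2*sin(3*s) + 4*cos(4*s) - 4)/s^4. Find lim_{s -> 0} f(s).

128/3

Substitution gives 0/0 (the numerator vanishes to order 4).
Expand each term to order s^4: the coefficient of s^4 in 4·cos(4s) is 128/3 and in 2·sin(3s) is 0.
Lower-order terms cancel with the polynomial part, so the numerator is (128/3)·s^4 + o(s^4), and the limit is (128/3)/(1) = 128/3.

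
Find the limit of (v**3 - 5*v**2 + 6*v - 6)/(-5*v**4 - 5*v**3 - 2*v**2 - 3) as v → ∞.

0

The denominator has degree 4 and the numerator degree 3. Dividing numerator and denominator by v^4 sends every term to 0 except the leading denominator term, so the limit is 0.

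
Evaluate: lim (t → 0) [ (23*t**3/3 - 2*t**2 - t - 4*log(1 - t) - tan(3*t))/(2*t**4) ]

1/2

Substitution gives 0/0 (the numerator vanishes to order 4).
Expand each term to order t^4: the coefficient of t^4 in −tan(3t) is 0 and in -4·ln(1 - t) is 1.
Lower-order terms cancel with the polynomial part, so the numerator is (1)·t^4 + o(t^4), and the limit is (1)/(2) = 1/2.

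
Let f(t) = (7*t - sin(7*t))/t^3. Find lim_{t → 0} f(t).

Direct substitution gives 0/0.
Apply L'Hôpital: lim (7 - 7*cos(7*t))/(3*t^2), still 0/0.
Apply L'Hôpital: lim (49*sin(7*t))/(6*t), still 0/0.
After 3 applications of L'Hôpital's rule the quotient is (343*cos(7*t))/(6); substituting t = 0 gives 343/6.

343/6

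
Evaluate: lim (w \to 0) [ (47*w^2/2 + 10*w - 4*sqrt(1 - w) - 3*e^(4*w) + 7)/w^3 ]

-127/4

Substitution gives 0/0; apply L'Hôpital's rule 3 times.
After differentiating numerator and denominator 3 times the quotient is (-192*e^(4*w) + 3/(2*(1 - w)^(5/2)))/(6); at w = 0 this is -127/4.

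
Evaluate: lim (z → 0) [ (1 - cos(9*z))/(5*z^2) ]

81/10

Substitution gives 0/0.
Use (1 − cos u)/u² → 1/2 with u = 9z: the limit is 9²/(2·5) = 81/10.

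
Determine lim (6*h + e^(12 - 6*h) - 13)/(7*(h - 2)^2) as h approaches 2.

18/7

Direct substitution gives 0/0.
Apply L'Hôpital: lim (6 - 6*e^(12 - 6*h))/(14*h - 28), still 0/0.
After 2 applications of L'Hôpital's rule the quotient is (36*e^(12 - 6*h))/(14); substituting h = 2 gives 18/7.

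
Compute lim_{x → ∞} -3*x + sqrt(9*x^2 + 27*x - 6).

9/2

This has the form ∞ − ∞. Multiply and divide by the conjugate √(9*x^2 + 27*x - 6) + 3x.
That gives (27x - 6) / (√(9*x^2 + 27*x - 6) + 3x).
Divide numerator and denominator by x: the limit is 27/(2·3) = 9/2.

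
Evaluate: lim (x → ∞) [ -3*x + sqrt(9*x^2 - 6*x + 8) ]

-1

This has the form ∞ − ∞. Multiply and divide by the conjugate √(9*x^2 - 6*x + 8) + 3x.
That gives (-6x + 8) / (√(9*x^2 - 6*x + 8) + 3x).
Divide numerator and denominator by x: the limit is -6/(2·3) = -1.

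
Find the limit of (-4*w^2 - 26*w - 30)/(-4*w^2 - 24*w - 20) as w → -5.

Since w = -5 makes numerator and denominator zero, (w + 5) divides both.
Cancelling it gives (-4*w - 6)/(-4*w - 4); now plug in w = -5 to get 7/8.

7/8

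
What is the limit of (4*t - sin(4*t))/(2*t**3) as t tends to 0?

Direct substitution gives 0/0.
Apply L'Hôpital: lim (4 - 4*cos(4*t))/(6*t^2), still 0/0.
Apply L'Hôpital: lim (16*sin(4*t))/(12*t), still 0/0.
After 3 applications of L'Hôpital's rule the quotient is (64*cos(4*t))/(12); substituting t = 0 gives 16/3.

16/3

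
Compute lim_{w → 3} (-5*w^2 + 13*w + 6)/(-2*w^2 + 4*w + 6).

At w = 3 both the top and bottom vanish — a removable singularity. Factoring out (w - 3) from each leaves (-5*w - 2)/(-2*w - 2), which at w = 3 equals 17/8.

17/8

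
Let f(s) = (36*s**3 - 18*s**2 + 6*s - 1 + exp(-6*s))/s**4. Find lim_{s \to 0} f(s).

Direct substitution gives 0/0.
Apply L'Hôpital: lim (108*s^2 - 36*s + 6 - 6*e^(-6*s))/(4*s^3), still 0/0.
Apply L'Hôpital: lim (216*s - 36 + 36*e^(-6*s))/(12*s^2), still 0/0.
Apply L'Hôpital: lim (216 - 216*e^(-6*s))/(24*s), still 0/0.
After 4 applications of L'Hôpital's rule the quotient is (1296*e^(-6*s))/(24); substituting s = 0 gives 54.

54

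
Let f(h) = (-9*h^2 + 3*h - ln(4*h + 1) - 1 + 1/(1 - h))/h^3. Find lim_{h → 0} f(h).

Substitution gives 0/0 (the numerator vanishes to order 3).
Expand each term to order h^3: the coefficient of h^3 in −ln(1 + 4h) is -64/3 and in 1/(1 - h) is 1.
Lower-order terms cancel with the polynomial part, so the numerator is (-61/3)·h^3 + o(h^3), and the limit is (-61/3)/(1) = -61/3.

-61/3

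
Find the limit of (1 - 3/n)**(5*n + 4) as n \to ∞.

The base → 1 and the exponent → ∞: a 1^∞ form.
Take logarithms: (5n + 4)·ln(1 - 3/n). Since ln(1+u) ~ u for small u, this behaves like (5n)·(-3/n) → -15.
So the limit is e^(-15).

e^(-15)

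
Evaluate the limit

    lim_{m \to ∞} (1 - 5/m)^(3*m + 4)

Let L be the limit and take ln: ln L = lim (3m + 4)·ln(1 - 5/m) = lim (3m + 4)·(-5/m + O(1/m²)) = -15.
Hence L = e^(-15).

e^(-15)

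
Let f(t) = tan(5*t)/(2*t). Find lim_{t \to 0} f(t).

Substitution gives 0/0.
Since tan(u)/u → 1 as u → 0, tan(5t)/(5t) → 1 and the limit is 5/2.

5/2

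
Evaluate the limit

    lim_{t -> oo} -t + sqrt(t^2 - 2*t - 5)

-1

This has the form ∞ − ∞. Multiply and divide by the conjugate √(t^2 - 2*t - 5) + t.
That gives (-2t - 5) / (√(t^2 - 2*t - 5) + t).
Divide numerator and denominator by t: the limit is -2/(2·1) = -1.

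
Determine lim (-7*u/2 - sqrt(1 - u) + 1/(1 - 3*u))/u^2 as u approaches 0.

73/8

Substitution gives 0/0 (the numerator vanishes to order 2).
Expand each term to order u^2: the coefficient of u^2 in 1/(1 - 3u) is 9 and in −√(1 - u) is 1/8.
Lower-order terms cancel with the polynomial part, so the numerator is (73/8)·u^2 + o(u^2), and the limit is (73/8)/(1) = 73/8.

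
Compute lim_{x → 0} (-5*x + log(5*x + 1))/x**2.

Direct substitution gives 0/0.
Apply L'Hôpital: lim (-5 + 5/(5*x + 1))/(2*x), still 0/0.
After 2 applications of L'Hôpital's rule the quotient is (-25/(5*x + 1)^2)/(2); substituting x = 0 gives -25/2.

-25/2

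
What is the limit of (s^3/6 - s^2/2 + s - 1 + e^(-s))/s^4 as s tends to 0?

Direct substitution gives 0/0.
Apply L'Hôpital: lim (s^2/2 - s + 1 - e^(-s))/(4*s^3), still 0/0.
Apply L'Hôpital: lim (s - 1 + e^(-s))/(12*s^2), still 0/0.
Apply L'Hôpital: lim (1 - e^(-s))/(24*s), still 0/0.
After 4 applications of L'Hôpital's rule the quotient is (e^(-s))/(24); substituting s = 0 gives 1/24.

1/24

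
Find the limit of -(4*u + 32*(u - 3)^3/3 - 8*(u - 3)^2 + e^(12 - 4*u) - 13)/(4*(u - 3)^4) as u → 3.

-8/3

Direct substitution gives 0/0.
Apply L'Hôpital: lim (-16*u + 32*(u - 3)^2 - 4*e^(12 - 4*u) + 52)/(-16*(u - 3)^3), still 0/0.
Apply L'Hôpital: lim (64*u + 16*e^(12 - 4*u) - 208)/(-48*(u - 3)^2), still 0/0.
Apply L'Hôpital: lim (64 - 64*e^(12 - 4*u))/(288 - 96*u), still 0/0.
After 4 applications of L'Hôpital's rule the quotient is (256*e^(12 - 4*u))/(-96); substituting u = 3 gives -8/3.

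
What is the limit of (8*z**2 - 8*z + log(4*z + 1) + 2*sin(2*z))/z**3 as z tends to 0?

Substitution gives 0/0 (the numerator vanishes to order 3).
Expand each term to order z^3: the coefficient of z^3 in ln(1 + 4z) is 64/3 and in 2·sin(2z) is -8/3.
Lower-order terms cancel with the polynomial part, so the numerator is (56/3)·z^3 + o(z^3), and the limit is (56/3)/(1) = 56/3.

56/3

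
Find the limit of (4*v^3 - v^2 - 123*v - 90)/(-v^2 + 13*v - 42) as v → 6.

297

Since v = 6 makes numerator and denominator zero, (v - 6) divides both.
Cancelling it gives (4*v^2 + 23*v + 15)/(7 - v); now plug in v = 6 to get 297.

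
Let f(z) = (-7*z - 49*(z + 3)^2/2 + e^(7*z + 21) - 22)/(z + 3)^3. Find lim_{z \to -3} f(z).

343/6

Direct substitution gives 0/0.
Apply L'Hôpital: lim (-49*z + 7*e^(7*z + 21) - 154)/(3*(z + 3)^2), still 0/0.
Apply L'Hôpital: lim (49*e^(7*z + 21) - 49)/(6*z + 18), still 0/0.
After 3 applications of L'Hôpital's rule the quotient is (343*e^(7*z + 21))/(6); substituting z = -3 gives 343/6.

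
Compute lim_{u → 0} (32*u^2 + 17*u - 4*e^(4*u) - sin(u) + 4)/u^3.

-85/2

Substitution gives 0/0; apply L'Hôpital's rule 3 times.
After differentiating numerator and denominator 3 times the quotient is (-256*e^(4*u) + cos(u))/(6); at u = 0 this is -85/2.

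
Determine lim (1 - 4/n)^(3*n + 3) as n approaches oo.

The base → 1 and the exponent → ∞: a 1^∞ form.
Take logarithms: (3n + 3)·ln(1 - 4/n). Since ln(1+u) ~ u for small u, this behaves like (3n)·(-4/n) → -12.
So the limit is e^(-12).

e^(-12)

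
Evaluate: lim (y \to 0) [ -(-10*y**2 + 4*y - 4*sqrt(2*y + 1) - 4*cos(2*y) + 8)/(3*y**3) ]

2/3

Substitution gives 0/0 (the numerator vanishes to order 3).
Expand each term to order y^3: the coefficient of y^3 in -4·cos(2y) is 0 and in -4·√(1 + 2y) is -2.
Lower-order terms cancel with the polynomial part, so the numerator is (-2)·y^3 + o(y^3), and the limit is (-2)/(-3) = 2/3.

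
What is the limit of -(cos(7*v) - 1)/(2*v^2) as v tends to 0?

49/4

Direct substitution gives 0/0.
Apply L'Hôpital: lim (-7*sin(7*v))/(-4*v), still 0/0.
After 2 applications of L'Hôpital's rule the quotient is (-49*cos(7*v))/(-4); substituting v = 0 gives 49/4.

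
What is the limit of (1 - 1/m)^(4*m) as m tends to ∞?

Write it as [(1 - 1/m)^m]^(4) · (1 - 1/m)^(0). The bracketed term tends to e^(-1) and the second factor to 1, so the limit is e^(-4).

e^(-4)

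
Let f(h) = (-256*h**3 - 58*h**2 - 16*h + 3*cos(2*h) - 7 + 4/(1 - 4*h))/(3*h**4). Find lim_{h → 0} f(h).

342

Substitution gives 0/0; apply L'Hôpital's rule 4 times.
After differentiating numerator and denominator 4 times the quotient is (48*cos(2*h) - 24576/(4*h - 1)^5)/(72); at h = 0 this is 342.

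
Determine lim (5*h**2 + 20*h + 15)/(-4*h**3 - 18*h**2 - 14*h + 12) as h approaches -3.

5/7

Since h = -3 makes numerator and denominator zero, (h + 3) divides both.
Cancelling it gives (5*h + 5)/(-4*h^2 - 6*h + 4); now plug in h = -3 to get 5/7.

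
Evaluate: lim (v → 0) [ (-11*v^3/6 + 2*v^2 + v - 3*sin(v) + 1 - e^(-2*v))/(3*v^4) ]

-2/9

Substitution gives 0/0; apply L'Hôpital's rule 4 times.
After differentiating numerator and denominator 4 times the quotient is (-3*sin(v) - 16*e^(-2*v))/(72); at v = 0 this is -2/9.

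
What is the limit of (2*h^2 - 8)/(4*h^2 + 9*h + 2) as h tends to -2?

Since h = -2 makes numerator and denominator zero, (h + 2) divides both.
Cancelling it gives (2*h - 4)/(4*h + 1); now plug in h = -2 to get 8/7.

8/7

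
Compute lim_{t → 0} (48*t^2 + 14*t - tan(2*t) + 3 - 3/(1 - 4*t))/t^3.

-584/3

Substitution gives 0/0; apply L'Hôpital's rule 3 times.
After differentiating numerator and denominator 3 times the quotient is (-32*tan(2*t)^2/cos(2*t)^2 - 16/cos(2*t)^4 - 1152/(4*t - 1)^4)/(6); at t = 0 this is -584/3.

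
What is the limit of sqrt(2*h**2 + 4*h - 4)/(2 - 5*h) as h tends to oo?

-√(2)/5

For large |h|, √(2*h^2 + 4*h - 4) ≈ √2·|h| and the denominator ≈ -5h.
Since h → +∞, |h| = h, giving √2/(-5) = -√(2)/5.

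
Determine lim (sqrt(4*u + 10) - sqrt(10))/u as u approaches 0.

A 0/0 form; rationalise with √(10 + 4u) + √10. This collapses the numerator to 4u, leaving 4/(√(10 + 4u) + √10) → 4/(2√10) = √(10)/5.

√(10)/5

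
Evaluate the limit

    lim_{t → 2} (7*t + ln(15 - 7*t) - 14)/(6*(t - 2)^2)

Direct substitution gives 0/0.
Apply L'Hôpital: lim (7 - 7/(15 - 7*t))/(12*t - 24), still 0/0.
After 2 applications of L'Hôpital's rule the quotient is (-49/(15 - 7*t)^2)/(12); substituting t = 2 gives -49/12.

-49/12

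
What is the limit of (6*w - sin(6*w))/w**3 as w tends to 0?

Direct substitution gives 0/0.
Apply L'Hôpital: lim (6 - 6*cos(6*w))/(3*w^2), still 0/0.
Apply L'Hôpital: lim (36*sin(6*w))/(6*w), still 0/0.
After 3 applications of L'Hôpital's rule the quotient is (216*cos(6*w))/(6); substituting w = 0 gives 36.

36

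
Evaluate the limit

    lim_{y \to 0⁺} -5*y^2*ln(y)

This is a 0·(−∞) form. Rewrite as -5·ln(y) / y^(−2) and apply L'Hôpital:
the derivative quotient is -5·(1/y) / (−2·y^(−3)) = (5/2)·y^2 → 0.

0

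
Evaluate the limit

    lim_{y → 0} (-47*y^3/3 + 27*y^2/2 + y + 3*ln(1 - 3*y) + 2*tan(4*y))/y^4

Substitution gives 0/0 (the numerator vanishes to order 4).
Expand each term to order y^4: the coefficient of y^4 in 2·tan(4y) is 0 and in 3·ln(1 - 3y) is -243/4.
Lower-order terms cancel with the polynomial part, so the numerator is (-243/4)·y^4 + o(y^4), and the limit is (-243/4)/(1) = -243/4.

-243/4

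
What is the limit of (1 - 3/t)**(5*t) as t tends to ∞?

e^(-15)

The base → 1 and the exponent → ∞: a 1^∞ form.
Take logarithms: (5t)·ln(1 - 3/t). Since ln(1+u) ~ u for small u, this behaves like (5t)·(-3/t) → -15.
So the limit is e^(-15).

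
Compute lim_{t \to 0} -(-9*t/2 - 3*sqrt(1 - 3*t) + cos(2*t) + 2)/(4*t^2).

Substitution gives 0/0; apply L'Hôpital's rule 2 times.
After differentiating numerator and denominator 2 times the quotient is (-4*cos(2*t) + 27/(4*(1 - 3*t)^(3/2)))/(-8); at t = 0 this is -11/32.

-11/32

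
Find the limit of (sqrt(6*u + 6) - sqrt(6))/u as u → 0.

Substitution gives 0/0. Multiply numerator and denominator by the conjugate √(6 + 6u) + √6.
The numerator becomes (6 + 6u) − 6 = 6u, so the expression simplifies to 6/(√(6 + 6u) + √6).
Letting u → 0 gives 6/(2√6) = √(6)/2.

√(6)/2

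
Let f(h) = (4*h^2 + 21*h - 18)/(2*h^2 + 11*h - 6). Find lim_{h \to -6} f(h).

27/13

Since h = -6 makes numerator and denominator zero, (h + 6) divides both.
Cancelling it gives (4*h - 3)/(2*h - 1); now plug in h = -6 to get 27/13.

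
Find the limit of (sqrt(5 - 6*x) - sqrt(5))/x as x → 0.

-3*√(5)/5

A 0/0 form; rationalise with √(5 - 6x) + √5. This collapses the numerator to -6x, leaving -6/(√(5 - 6x) + √5) → -6/(2√5) = -3*√(5)/5.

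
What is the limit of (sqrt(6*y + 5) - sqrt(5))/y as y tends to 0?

3*√(5)/5

A 0/0 form; rationalise with √(5 + 6y) + √5. This collapses the numerator to 6y, leaving 6/(√(5 + 6y) + √5) → 6/(2√5) = 3*√(5)/5.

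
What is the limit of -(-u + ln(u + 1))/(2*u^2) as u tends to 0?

1/4

Direct substitution gives 0/0.
Apply L'Hôpital: lim (-1 + 1/(u + 1))/(-4*u), still 0/0.
After 2 applications of L'Hôpital's rule the quotient is (-1/(u + 1)^2)/(-4); substituting u = 0 gives 1/4.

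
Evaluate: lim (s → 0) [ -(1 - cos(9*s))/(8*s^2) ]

Substitution gives 0/0.
Use (1 − cos u)/u² → 1/2 with u = 9s: the limit is 9²/(2·(-8)) = -81/16.

-81/16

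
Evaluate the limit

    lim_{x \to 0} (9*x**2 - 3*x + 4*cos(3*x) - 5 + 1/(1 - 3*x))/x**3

27

Substitution gives 0/0 (the numerator vanishes to order 3).
Expand each term to order x^3: the coefficient of x^3 in 1/(1 - 3x) is 27 and in 4·cos(3x) is 0.
Lower-order terms cancel with the polynomial part, so the numerator is (27)·x^3 + o(x^3), and the limit is (27)/(1) = 27.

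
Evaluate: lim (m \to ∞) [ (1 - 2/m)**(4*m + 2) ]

Write it as [(1 - 2/m)^m]^(4) · (1 - 2/m)^(2). The bracketed term tends to e^(-2) and the second factor to 1, so the limit is e^(-8).

e^(-8)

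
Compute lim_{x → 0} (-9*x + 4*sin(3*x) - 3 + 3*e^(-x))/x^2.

3/2

Substitution gives 0/0 (the numerator vanishes to order 2).
Expand each term to order x^2: the coefficient of x^2 in 3·e^(-x) is 3/2 and in 4·sin(3x) is 0.
Lower-order terms cancel with the polynomial part, so the numerator is (3/2)·x^2 + o(x^2), and the limit is (3/2)/(1) = 3/2.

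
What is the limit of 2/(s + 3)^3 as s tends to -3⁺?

∞

As s → -3⁺, (s + 3) → 0⁺, so (s + 3)^3 → 0⁺ and 2/(s + 3)^3 → ∞.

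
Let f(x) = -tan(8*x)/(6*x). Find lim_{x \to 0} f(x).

Substitution gives 0/0.
Since tan(u)/u → 1 as u → 0, tan(8x)/(8x) → 1 and the limit is 8/(-6) = -4/3.

-4/3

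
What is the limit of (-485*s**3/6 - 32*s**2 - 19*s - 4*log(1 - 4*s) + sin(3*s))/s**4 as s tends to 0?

Substitution gives 0/0 (the numerator vanishes to order 4).
Expand each term to order s^4: the coefficient of s^4 in sin(3s) is 0 and in -4·ln(1 - 4s) is 256.
Lower-order terms cancel with the polynomial part, so the numerator is (256)·s^4 + o(s^4), and the limit is (256)/(1) = 256.

256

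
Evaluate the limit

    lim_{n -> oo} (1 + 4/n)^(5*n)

Write it as [(1 + 4/n)^n]^(5) · (1 + 4/n)^(0). The bracketed term tends to e^(4) and the second factor to 1, so the limit is e^(20).

e^(20)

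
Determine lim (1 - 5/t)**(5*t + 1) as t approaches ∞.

Write it as [(1 - 5/t)^t]^(5) · (1 - 5/t)^(1). The bracketed term tends to e^(-5) and the second factor to 1, so the limit is e^(-25).

e^(-25)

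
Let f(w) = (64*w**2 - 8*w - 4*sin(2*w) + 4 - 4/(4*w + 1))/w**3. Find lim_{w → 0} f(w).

784/3

Substitution gives 0/0; apply L'Hôpital's rule 3 times.
After differentiating numerator and denominator 3 times the quotient is (32*cos(2*w) + 1536/(4*w + 1)^4)/(6); at w = 0 this is 784/3.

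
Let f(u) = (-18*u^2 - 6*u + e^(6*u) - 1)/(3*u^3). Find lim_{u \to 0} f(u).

Direct substitution gives 0/0.
Apply L'Hôpital: lim (-36*u + 6*e^(6*u) - 6)/(9*u^2), still 0/0.
Apply L'Hôpital: lim (36*e^(6*u) - 36)/(18*u), still 0/0.
After 3 applications of L'Hôpital's rule the quotient is (216*e^(6*u))/(18); substituting u = 0 gives 12.

12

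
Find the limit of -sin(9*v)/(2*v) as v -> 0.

-9/2

Substitution gives 0/0.
Write it as (9/(-2))·sin(9v)/(9v); since sin(u)/u → 1, the limit is -9/2.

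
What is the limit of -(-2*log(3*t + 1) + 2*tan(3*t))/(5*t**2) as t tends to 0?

-9/5

Substitution gives 0/0 (the numerator vanishes to order 2).
Expand each term to order t^2: the coefficient of t^2 in 2·tan(3t) is 0 and in -2·ln(1 + 3t) is 9.
Lower-order terms cancel with the polynomial part, so the numerator is (9)·t^2 + o(t^2), and the limit is (9)/(-5) = -9/5.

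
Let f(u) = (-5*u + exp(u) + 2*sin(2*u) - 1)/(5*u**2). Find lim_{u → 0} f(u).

Substitution gives 0/0 (the numerator vanishes to order 2).
Expand each term to order u^2: the coefficient of u^2 in e^(u) is 1/2 and in 2·sin(2u) is 0.
Lower-order terms cancel with the polynomial part, so the numerator is (1/2)·u^2 + o(u^2), and the limit is (1/2)/(5) = 1/10.

1/10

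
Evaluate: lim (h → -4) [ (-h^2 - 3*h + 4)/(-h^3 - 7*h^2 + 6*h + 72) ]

5/14

Direct substitution gives 0/0, so factor. Both numerator and denominator have (h + 4) as a factor.
After cancelling, the expression reduces to (1 - h)/(-h^2 - 3*h + 18).
Substituting h = -4 gives 5/14.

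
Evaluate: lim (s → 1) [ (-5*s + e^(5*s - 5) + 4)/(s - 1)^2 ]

Direct substitution gives 0/0.
Apply L'Hôpital: lim (5*e^(5*s - 5) - 5)/(2*s - 2), still 0/0.
After 2 applications of L'Hôpital's rule the quotient is (25*e^(5*s - 5))/(2); substituting s = 1 gives 25/2.

25/2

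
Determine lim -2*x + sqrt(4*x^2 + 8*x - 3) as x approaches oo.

2

An ∞ − ∞ form. Rationalising with the conjugate, the difference becomes (8x - 3) / (√(4*x^2 + 8*x - 3) + 2x).
For large x the denominator behaves like 2·2x, so the quotient tends to 8/4 = 2.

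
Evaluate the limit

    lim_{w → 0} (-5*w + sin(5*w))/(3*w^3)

-125/18

Direct substitution gives 0/0.
Apply L'Hôpital: lim (5*cos(5*w) - 5)/(9*w^2), still 0/0.
Apply L'Hôpital: lim (-25*sin(5*w))/(18*w), still 0/0.
After 3 applications of L'Hôpital's rule the quotient is (-125*cos(5*w))/(18); substituting w = 0 gives -125/18.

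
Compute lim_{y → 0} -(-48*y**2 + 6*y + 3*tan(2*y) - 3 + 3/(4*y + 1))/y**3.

184

Substitution gives 0/0 (the numerator vanishes to order 3).
Expand each term to order y^3: the coefficient of y^3 in 3·tan(2y) is 8 and in 3·1/(1 + 4y) is -192.
Lower-order terms cancel with the polynomial part, so the numerator is (-184)·y^3 + o(y^3), and the limit is (-184)/(-1) = 184.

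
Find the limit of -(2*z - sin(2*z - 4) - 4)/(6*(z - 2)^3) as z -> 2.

Direct substitution gives 0/0.
Apply L'Hôpital: lim (2 - 2*cos(2*z - 4))/(-18*(z - 2)^2), still 0/0.
Apply L'Hôpital: lim (4*sin(2*z - 4))/(72 - 36*z), still 0/0.
After 3 applications of L'Hôpital's rule the quotient is (8*cos(2*z - 4))/(-36); substituting z = 2 gives -2/9.

-2/9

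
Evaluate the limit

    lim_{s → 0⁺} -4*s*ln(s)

0

This is a 0·(−∞) form. Rewrite as -4·ln(s) / s^(−1) and apply L'Hôpital:
the derivative quotient is -4·(1/s) / (−1·s^(−2)) = (4/1)·s^1 → 0.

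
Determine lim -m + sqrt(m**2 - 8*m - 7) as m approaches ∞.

This has the form ∞ − ∞. Multiply and divide by the conjugate √(m^2 - 8*m - 7) + m.
That gives (-8m - 7) / (√(m^2 - 8*m - 7) + m).
Divide numerator and denominator by m: the limit is -8/(2·1) = -4.

-4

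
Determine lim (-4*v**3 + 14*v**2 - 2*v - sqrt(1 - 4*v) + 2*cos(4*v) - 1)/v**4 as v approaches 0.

Substitution gives 0/0 (the numerator vanishes to order 4).
Expand each term to order v^4: the coefficient of v^4 in 2·cos(4v) is 64/3 and in −√(1 - 4v) is 10.
Lower-order terms cancel with the polynomial part, so the numerator is (94/3)·v^4 + o(v^4), and the limit is (94/3)/(1) = 94/3.

94/3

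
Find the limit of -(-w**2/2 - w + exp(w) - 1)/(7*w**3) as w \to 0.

-1/42

Direct substitution gives 0/0.
Apply L'Hôpital: lim (-w + e^(w) - 1)/(-21*w^2), still 0/0.
Apply L'Hôpital: lim (e^(w) - 1)/(-42*w), still 0/0.
After 3 applications of L'Hôpital's rule the quotient is (e^(w))/(-42); substituting w = 0 gives -1/42.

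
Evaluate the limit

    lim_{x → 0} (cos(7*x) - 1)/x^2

-49/2

Direct substitution gives 0/0.
Apply L'Hôpital: lim (-7*sin(7*x))/(2*x), still 0/0.
After 2 applications of L'Hôpital's rule the quotient is (-49*cos(7*x))/(2); substituting x = 0 gives -49/2.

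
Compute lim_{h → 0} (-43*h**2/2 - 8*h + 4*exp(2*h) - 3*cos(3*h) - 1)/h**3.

Substitution gives 0/0 (the numerator vanishes to order 3).
Expand each term to order h^3: the coefficient of h^3 in 4·e^(2h) is 16/3 and in -3·cos(3h) is 0.
Lower-order terms cancel with the polynomial part, so the numerator is (16/3)·h^3 + o(h^3), and the limit is (16/3)/(1) = 16/3.

16/3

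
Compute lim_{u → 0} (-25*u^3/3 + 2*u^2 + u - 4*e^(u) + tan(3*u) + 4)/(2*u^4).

Substitution gives 0/0; apply L'Hôpital's rule 4 times.
After differentiating numerator and denominator 4 times the quotient is (-4*e^(u) + 1944*tan(3*u)^5 + 3240*tan(3*u)^3 + 1296*tan(3*u))/(48); at u = 0 this is -1/12.

-1/12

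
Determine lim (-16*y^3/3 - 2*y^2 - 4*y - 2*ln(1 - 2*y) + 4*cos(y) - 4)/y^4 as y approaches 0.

49/6

Substitution gives 0/0; apply L'Hôpital's rule 4 times.
After differentiating numerator and denominator 4 times the quotient is (4*cos(y) + 192/(2*y - 1)^4)/(24); at y = 0 this is 49/6.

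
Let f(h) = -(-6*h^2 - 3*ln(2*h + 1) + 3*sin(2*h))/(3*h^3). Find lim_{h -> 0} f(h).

Substitution gives 0/0; apply L'Hôpital's rule 3 times.
After differentiating numerator and denominator 3 times the quotient is (-24*cos(2*h) - 48/(2*h + 1)^3)/(-18); at h = 0 this is 4.

4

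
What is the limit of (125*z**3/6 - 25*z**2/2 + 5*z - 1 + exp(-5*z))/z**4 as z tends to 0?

Direct substitution gives 0/0.
Apply L'Hôpital: lim (125*z^2/2 - 25*z + 5 - 5*e^(-5*z))/(4*z^3), still 0/0.
Apply L'Hôpital: lim (125*z - 25 + 25*e^(-5*z))/(12*z^2), still 0/0.
Apply L'Hôpital: lim (125 - 125*e^(-5*z))/(24*z), still 0/0.
After 4 applications of L'Hôpital's rule the quotient is (625*e^(-5*z))/(24); substituting z = 0 gives 625/24.

625/24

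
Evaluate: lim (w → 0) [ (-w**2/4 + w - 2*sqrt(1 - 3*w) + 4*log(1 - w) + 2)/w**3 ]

Substitution gives 0/0 (the numerator vanishes to order 3).
Expand each term to order w^3: the coefficient of w^3 in 4·ln(1 - w) is -4/3 and in -2·√(1 - 3w) is 27/8.
Lower-order terms cancel with the polynomial part, so the numerator is (49/24)·w^3 + o(w^3), and the limit is (49/24)/(1) = 49/24.

49/24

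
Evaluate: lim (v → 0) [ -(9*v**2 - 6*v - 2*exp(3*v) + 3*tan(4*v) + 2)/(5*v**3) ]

-11

Substitution gives 0/0 (the numerator vanishes to order 3).
Expand each term to order v^3: the coefficient of v^3 in 3·tan(4v) is 64 and in -2·e^(3v) is -9.
Lower-order terms cancel with the polynomial part, so the numerator is (55)·v^3 + o(v^3), and the limit is (55)/(-5) = -11.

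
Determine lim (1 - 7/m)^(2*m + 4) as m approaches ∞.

e^(-14)

Let L be the limit and take ln: ln L = lim (2m + 4)·ln(1 - 7/m) = lim (2m + 4)·(-7/m + O(1/m²)) = -14.
Hence L = e^(-14).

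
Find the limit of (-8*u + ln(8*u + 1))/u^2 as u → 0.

Direct substitution gives 0/0.
Apply L'Hôpital: lim (-8 + 8/(8*u + 1))/(2*u), still 0/0.
After 2 applications of L'Hôpital's rule the quotient is (-64/(8*u + 1)^2)/(2); substituting u = 0 gives -32.

-32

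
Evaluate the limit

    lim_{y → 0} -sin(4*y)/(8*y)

Substitution gives 0/0.
Write it as (4/(-8))·sin(4y)/(4y); since sin(u)/u → 1, the limit is -1/2.

-1/2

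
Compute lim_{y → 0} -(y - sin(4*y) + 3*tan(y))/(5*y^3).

-7/3

Substitution gives 0/0; apply L'Hôpital's rule 3 times.
After differentiating numerator and denominator 3 times the quotient is (64*cos(4*y) + 18*tan(y)^4 + 24*tan(y)^2 + 6)/(-30); at y = 0 this is -7/3.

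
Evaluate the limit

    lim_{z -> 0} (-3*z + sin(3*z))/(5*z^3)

Direct substitution gives 0/0.
Apply L'Hôpital: lim (3*cos(3*z) - 3)/(15*z^2), still 0/0.
Apply L'Hôpital: lim (-9*sin(3*z))/(30*z), still 0/0.
After 3 applications of L'Hôpital's rule the quotient is (-27*cos(3*z))/(30); substituting z = 0 gives -9/10.

-9/10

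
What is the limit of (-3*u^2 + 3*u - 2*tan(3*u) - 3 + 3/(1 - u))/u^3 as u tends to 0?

-15

Substitution gives 0/0 (the numerator vanishes to order 3).
Expand each term to order u^3: the coefficient of u^3 in 3·1/(1 - u) is 3 and in -2·tan(3u) is -18.
Lower-order terms cancel with the polynomial part, so the numerator is (-15)·u^3 + o(u^3), and the limit is (-15)/(1) = -15.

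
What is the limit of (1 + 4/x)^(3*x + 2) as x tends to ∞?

The base → 1 and the exponent → ∞: a 1^∞ form.
Take logarithms: (3x + 2)·ln(1 + 4/x). Since ln(1+u) ~ u for small u, this behaves like (3x)·(4/x) → 12.
So the limit is e^(12).

e^(12)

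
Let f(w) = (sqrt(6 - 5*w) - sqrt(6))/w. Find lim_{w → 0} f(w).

Substitution gives 0/0. Multiply numerator and denominator by the conjugate √(6 - 5w) + √6.
The numerator becomes (6 - 5w) − 6 = -5w, so the expression simplifies to -5/(√(6 - 5w) + √6).
Letting w → 0 gives -5/(2√6) = -5*√(6)/12.

-5*√(6)/12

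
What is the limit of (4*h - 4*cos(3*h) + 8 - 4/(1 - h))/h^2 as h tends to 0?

14

Substitution gives 0/0 (the numerator vanishes to order 2).
Expand each term to order h^2: the coefficient of h^2 in -4·1/(1 - h) is -4 and in -4·cos(3h) is 18.
Lower-order terms cancel with the polynomial part, so the numerator is (14)·h^2 + o(h^2), and the limit is (14)/(1) = 14.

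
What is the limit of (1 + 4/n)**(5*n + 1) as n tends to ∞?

e^(20)

Let L be the limit and take ln: ln L = lim (5n + 1)·ln(1 + 4/n) = lim (5n + 1)·(4/n + O(1/n²)) = 20.
Hence L = e^(20).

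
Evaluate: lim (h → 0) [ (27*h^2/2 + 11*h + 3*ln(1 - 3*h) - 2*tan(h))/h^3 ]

Substitution gives 0/0 (the numerator vanishes to order 3).
Expand each term to order h^3: the coefficient of h^3 in -2·tan(h) is -2/3 and in 3·ln(1 - 3h) is -27.
Lower-order terms cancel with the polynomial part, so the numerator is (-83/3)·h^3 + o(h^3), and the limit is (-83/3)/(1) = -83/3.

-83/3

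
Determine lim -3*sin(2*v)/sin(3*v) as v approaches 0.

-2

Substitution gives 0/0.
Divide numerator and denominator by v: sin(2v)/v → 2 and sin(3v)/v → 3, so the limit is -3·2/3 = -2.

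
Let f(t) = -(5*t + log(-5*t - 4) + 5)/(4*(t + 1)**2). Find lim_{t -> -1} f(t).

25/8

Direct substitution gives 0/0.
Apply L'Hôpital: lim (5 - 5/(-5*t - 4))/(-8*t - 8), still 0/0.
After 2 applications of L'Hôpital's rule the quotient is (-25/(-5*t - 4)^2)/(-8); substituting t = -1 gives 25/8.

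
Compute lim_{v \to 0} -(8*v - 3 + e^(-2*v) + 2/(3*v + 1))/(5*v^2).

-4

Substitution gives 0/0; apply L'Hôpital's rule 2 times.
After differentiating numerator and denominator 2 times the quotient is (4*e^(-2*v) + 36/(3*v + 1)^3)/(-10); at v = 0 this is -4.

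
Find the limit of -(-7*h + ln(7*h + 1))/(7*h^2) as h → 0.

7/2

Direct substitution gives 0/0.
Apply L'Hôpital: lim (-7 + 7/(7*h + 1))/(-14*h), still 0/0.
After 2 applications of L'Hôpital's rule the quotient is (-49/(7*h + 1)^2)/(-14); substituting h = 0 gives 7/2.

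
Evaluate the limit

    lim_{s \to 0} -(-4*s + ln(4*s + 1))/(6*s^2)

4/3

Direct substitution gives 0/0.
Apply L'Hôpital: lim (-4 + 4/(4*s + 1))/(-12*s), still 0/0.
After 2 applications of L'Hôpital's rule the quotient is (-16/(4*s + 1)^2)/(-12); substituting s = 0 gives 4/3.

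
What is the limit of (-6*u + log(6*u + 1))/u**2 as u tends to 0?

Direct substitution gives 0/0.
Apply L'Hôpital: lim (-6 + 6/(6*u + 1))/(2*u), still 0/0.
After 2 applications of L'Hôpital's rule the quotient is (-36/(6*u + 1)^2)/(2); substituting u = 0 gives -18.

-18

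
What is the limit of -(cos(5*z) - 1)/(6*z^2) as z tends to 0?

25/12

Direct substitution gives 0/0.
Apply L'Hôpital: lim (-5*sin(5*z))/(-12*z), still 0/0.
After 2 applications of L'Hôpital's rule the quotient is (-25*cos(5*z))/(-12); substituting z = 0 gives 25/12.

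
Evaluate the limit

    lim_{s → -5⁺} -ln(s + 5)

∞

As s → -5⁺, s + 5 → 0⁺ and ln(s + 5) → −∞.
Multiplying by -1 gives ∞.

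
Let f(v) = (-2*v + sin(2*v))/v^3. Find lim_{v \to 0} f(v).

-4/3

Direct substitution gives 0/0.
Apply L'Hôpital: lim (2*cos(2*v) - 2)/(3*v^2), still 0/0.
Apply L'Hôpital: lim (-4*sin(2*v))/(6*v), still 0/0.
After 3 applications of L'Hôpital's rule the quotient is (-8*cos(2*v))/(6); substituting v = 0 gives -4/3.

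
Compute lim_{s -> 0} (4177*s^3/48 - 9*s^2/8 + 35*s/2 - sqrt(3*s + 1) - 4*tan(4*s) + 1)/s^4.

Substitution gives 0/0 (the numerator vanishes to order 4).
Expand each term to order s^4: the coefficient of s^4 in -4·tan(4s) is 0 and in −√(1 + 3s) is 405/128.
Lower-order terms cancel with the polynomial part, so the numerator is (405/128)·s^4 + o(s^4), and the limit is (405/128)/(1) = 405/128.

405/128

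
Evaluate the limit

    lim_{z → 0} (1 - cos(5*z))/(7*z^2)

Substitution gives 0/0.
Use (1 − cos u)/u² → 1/2 with u = 5z: the limit is 5²/(2·7) = 25/14.

25/14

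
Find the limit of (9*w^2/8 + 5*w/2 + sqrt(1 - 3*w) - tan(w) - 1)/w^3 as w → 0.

-97/48

Substitution gives 0/0; apply L'Hôpital's rule 3 times.
After differentiating numerator and denominator 3 times the quotient is (4/cos(w)^2 - 6/cos(w)^4 - 81/(8*(1 - 3*w)^(5/2)))/(6); at w = 0 this is -97/48.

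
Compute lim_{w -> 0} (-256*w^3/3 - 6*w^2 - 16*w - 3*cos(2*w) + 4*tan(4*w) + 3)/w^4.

-2

Substitution gives 0/0 (the numerator vanishes to order 4).
Expand each term to order w^4: the coefficient of w^4 in 4·tan(4w) is 0 and in -3·cos(2w) is -2.
Lower-order terms cancel with the polynomial part, so the numerator is (-2)·w^4 + o(w^4), and the limit is (-2)/(1) = -2.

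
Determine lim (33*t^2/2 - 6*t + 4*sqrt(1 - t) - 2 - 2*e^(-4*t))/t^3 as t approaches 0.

Substitution gives 0/0; apply L'Hôpital's rule 3 times.
After differentiating numerator and denominator 3 times the quotient is (128*e^(-4*t) - 3/(2*(1 - t)^(5/2)))/(6); at t = 0 this is 253/12.

253/12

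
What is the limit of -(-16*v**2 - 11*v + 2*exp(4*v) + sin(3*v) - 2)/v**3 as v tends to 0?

-101/6

Substitution gives 0/0; apply L'Hôpital's rule 3 times.
After differentiating numerator and denominator 3 times the quotient is (128*e^(4*v) - 27*cos(3*v))/(-6); at v = 0 this is -101/6.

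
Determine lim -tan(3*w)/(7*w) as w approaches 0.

-3/7

Substitution gives 0/0.
Since tan(u)/u → 1 as u → 0, tan(3w)/(3w) → 1 and the limit is 3/(-7) = -3/7.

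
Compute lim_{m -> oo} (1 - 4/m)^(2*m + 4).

e^(-8)

The base → 1 and the exponent → ∞: a 1^∞ form.
Take logarithms: (2m + 4)·ln(1 - 4/m). Since ln(1+u) ~ u for small u, this behaves like (2m)·(-4/m) → -8.
So the limit is e^(-8).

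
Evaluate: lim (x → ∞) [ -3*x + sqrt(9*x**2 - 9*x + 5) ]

-3/2

An ∞ − ∞ form. Rationalising with the conjugate, the difference becomes (-9x + 5) / (√(9*x^2 - 9*x + 5) + 3x).
For large x the denominator behaves like 2·3x, so the quotient tends to -9/6 = -3/2.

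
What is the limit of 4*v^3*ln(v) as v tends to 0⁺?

This is a 0·(−∞) form. Rewrite as 4·ln(v) / v^(−3) and apply L'Hôpital:
the derivative quotient is 4·(1/v) / (−3·v^(−4)) = (-4/3)·v^3 → 0.

0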